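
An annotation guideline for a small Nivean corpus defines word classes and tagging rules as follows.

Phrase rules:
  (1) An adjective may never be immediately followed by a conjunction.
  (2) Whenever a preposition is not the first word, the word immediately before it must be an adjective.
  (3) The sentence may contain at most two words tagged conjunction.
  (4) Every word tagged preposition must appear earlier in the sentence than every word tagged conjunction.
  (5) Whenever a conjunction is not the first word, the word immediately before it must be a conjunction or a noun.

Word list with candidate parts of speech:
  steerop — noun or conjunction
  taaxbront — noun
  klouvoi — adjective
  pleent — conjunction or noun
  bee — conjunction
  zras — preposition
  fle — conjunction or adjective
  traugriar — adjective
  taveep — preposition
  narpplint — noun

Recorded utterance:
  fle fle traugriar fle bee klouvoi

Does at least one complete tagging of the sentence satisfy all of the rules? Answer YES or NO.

NO

Candidates per position — 1:fle {conjunction,adjective}; 2:fle {conjunction,adjective}; 3:traugriar {adjective}; 4:fle {conjunction,adjective}; 5:bee {conjunction}; 6:klouvoi {adjective}.
Rule 1 cannot be satisfied by any choice of tags from the lexicon.
So there is no consistent tagging.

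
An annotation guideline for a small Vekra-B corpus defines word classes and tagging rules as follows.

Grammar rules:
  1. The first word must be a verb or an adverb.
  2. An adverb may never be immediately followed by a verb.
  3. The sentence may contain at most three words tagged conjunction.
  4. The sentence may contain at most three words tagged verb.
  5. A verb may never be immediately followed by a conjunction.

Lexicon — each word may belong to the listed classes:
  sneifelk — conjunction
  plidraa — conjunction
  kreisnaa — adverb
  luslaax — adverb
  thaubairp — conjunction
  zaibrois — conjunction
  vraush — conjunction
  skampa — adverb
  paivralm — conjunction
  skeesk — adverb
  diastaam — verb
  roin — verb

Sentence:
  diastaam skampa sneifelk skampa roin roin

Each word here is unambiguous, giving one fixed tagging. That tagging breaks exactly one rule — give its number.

2

Fixed tagging: verb adverb conjunction adverb verb verb.
Applying the rules: R1 ✓, R2 ✗, R3 ✓, R4 ✓, R5 ✓.
Only rule 2 fails.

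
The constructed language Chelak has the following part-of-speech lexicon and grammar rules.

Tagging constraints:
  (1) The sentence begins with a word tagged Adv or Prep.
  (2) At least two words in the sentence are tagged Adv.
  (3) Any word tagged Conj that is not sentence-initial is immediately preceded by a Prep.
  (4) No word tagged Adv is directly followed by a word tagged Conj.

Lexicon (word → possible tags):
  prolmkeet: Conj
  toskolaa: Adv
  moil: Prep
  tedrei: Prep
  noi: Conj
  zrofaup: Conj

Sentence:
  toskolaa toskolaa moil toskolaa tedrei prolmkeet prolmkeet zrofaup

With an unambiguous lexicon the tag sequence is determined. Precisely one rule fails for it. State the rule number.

3

Fixed tagging: Adv Adv Prep Adv Prep Conj Conj Conj.
Rule check: R1 pass, R2 pass, R3 fail, R4 pass.
Only rule 3 fails.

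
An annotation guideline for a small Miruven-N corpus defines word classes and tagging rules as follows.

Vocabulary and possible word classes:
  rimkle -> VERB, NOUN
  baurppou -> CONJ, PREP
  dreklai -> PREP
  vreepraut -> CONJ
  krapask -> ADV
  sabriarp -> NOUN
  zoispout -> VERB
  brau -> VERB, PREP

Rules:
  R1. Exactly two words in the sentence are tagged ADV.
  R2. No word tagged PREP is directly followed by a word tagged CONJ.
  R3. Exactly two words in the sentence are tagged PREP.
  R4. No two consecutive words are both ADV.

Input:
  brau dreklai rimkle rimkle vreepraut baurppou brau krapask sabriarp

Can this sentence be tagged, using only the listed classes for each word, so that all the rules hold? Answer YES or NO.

Candidates per position — 1:brau {VERB,PREP}; 2:dreklai {PREP}; 3:rimkle {VERB,NOUN}; 4:rimkle {VERB,NOUN}; 5:vreepraut {CONJ}; 6:baurppou {CONJ,PREP}; 7:brau {VERB,PREP}; 8:krapask {ADV}; 9:sabriarp {NOUN}.
Rule 1 cannot be satisfied by any choice of tags from the lexicon.
So there is no consistent tagging.

NO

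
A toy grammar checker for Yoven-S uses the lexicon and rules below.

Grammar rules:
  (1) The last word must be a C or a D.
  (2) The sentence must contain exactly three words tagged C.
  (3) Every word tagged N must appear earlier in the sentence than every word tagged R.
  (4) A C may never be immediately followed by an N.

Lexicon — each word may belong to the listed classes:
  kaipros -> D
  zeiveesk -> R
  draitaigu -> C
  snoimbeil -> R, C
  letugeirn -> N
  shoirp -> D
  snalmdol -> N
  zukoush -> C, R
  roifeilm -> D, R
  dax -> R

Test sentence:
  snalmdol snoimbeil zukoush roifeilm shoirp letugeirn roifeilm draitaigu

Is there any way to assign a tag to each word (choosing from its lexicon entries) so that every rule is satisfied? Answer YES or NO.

YES

Candidates per position — 1:snalmdol {N}; 2:snoimbeil {R,C}; 3:zukoush {C,R}; 4:roifeilm {D,R}; 5:shoirp {D}; 6:letugeirn {N}; 7:roifeilm {D,R}; 8:draitaigu {C}.
One satisfying assignment: N C C D D N D C.
Checking: rule 1 holds; rule 2 holds; rule 3 holds; rule 4 holds.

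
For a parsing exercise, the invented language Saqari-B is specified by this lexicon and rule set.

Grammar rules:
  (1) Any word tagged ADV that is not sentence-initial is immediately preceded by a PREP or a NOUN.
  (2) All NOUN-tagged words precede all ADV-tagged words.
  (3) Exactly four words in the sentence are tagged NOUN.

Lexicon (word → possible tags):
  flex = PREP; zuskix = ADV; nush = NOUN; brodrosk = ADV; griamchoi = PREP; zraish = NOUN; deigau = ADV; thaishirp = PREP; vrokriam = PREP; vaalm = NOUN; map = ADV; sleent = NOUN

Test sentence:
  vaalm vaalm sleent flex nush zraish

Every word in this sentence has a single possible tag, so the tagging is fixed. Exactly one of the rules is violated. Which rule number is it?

Fixed tagging: NOUN NOUN NOUN PREP NOUN NOUN.
Rule check: R1 ✓, R2 ✓, R3 ✗.
Only rule 3 fails.

3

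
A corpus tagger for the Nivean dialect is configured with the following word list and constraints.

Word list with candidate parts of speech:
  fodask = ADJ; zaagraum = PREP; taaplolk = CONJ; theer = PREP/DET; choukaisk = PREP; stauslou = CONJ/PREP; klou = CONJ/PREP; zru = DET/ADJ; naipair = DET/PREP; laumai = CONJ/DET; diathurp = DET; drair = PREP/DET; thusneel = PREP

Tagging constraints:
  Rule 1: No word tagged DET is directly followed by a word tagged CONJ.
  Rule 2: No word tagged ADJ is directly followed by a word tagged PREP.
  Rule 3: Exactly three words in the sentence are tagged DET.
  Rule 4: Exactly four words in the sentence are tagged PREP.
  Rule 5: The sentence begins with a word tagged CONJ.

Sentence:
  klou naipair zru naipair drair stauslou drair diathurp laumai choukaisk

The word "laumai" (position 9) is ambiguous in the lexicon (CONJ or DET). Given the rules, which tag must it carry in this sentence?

DET

Candidates per position — 1:klou {CONJ,PREP}; 2:naipair {DET,PREP}; 3:zru {DET,ADJ}; 4:naipair {DET,PREP}; 5:drair {PREP,DET}; 6:stauslou {CONJ,PREP}; 7:drair {PREP,DET}; 8:diathurp {DET}; 9:laumai {CONJ,DET}; 10:choukaisk {PREP}.
Position 1: PREP is ruled out by rule 5; that leaves CONJ.
Position 9: CONJ is ruled out by rule 1; that leaves DET.
The remaining ambiguous positions (2, 3, 4, 5, 6, 7) are resolved jointly — only one combination satisfies every rule.
So the tagging must be: CONJ PREP ADJ DET PREP CONJ PREP DET DET PREP.
Check: rule 1 ok; rule 2 ok; rule 3 ok; rule 4 ok; rule 5 ok.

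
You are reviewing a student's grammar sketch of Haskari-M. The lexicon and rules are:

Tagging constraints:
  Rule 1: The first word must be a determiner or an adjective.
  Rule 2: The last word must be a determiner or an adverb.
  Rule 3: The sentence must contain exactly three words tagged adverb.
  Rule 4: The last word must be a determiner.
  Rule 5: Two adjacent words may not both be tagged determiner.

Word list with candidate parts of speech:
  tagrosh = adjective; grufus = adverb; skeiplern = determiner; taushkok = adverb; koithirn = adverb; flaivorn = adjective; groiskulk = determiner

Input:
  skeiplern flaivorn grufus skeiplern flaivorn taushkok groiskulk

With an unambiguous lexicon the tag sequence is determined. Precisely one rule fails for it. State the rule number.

Fixed tagging: determiner adjective adverb determiner adjective adverb determiner.
Applying the rules: R1 holds, R2 holds, R3 violated, R4 holds, R5 holds.
Only rule 3 fails.

3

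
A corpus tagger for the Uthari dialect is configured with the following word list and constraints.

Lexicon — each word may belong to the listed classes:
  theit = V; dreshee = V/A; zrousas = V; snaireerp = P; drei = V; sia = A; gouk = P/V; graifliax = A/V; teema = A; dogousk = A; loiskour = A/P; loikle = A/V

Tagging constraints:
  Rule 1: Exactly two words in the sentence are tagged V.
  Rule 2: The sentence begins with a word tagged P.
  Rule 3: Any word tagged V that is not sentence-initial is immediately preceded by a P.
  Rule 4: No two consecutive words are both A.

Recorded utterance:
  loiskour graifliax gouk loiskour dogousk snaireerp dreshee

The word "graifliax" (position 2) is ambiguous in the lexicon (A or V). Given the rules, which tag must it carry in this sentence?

V

Candidates per position — 1:loiskour {A,P}; 2:graifliax {A,V}; 3:gouk {P,V}; 4:loiskour {A,P}; 5:dogousk {A}; 6:snaireerp {P}; 7:dreshee {V,A}.
Position 1: tagging it A would leave rule 2 unsatisfiable, so it must be P.
Position 3: tagging it V would leave rule 3 unsatisfiable, so it must be P.
Position 4: tagging it A would leave rule 4 unsatisfiable, so it must be P.
Position 7: tagging it A would leave rule 1 unsatisfiable, so it must be V.
Position 2: tagging it A would leave rule 1 unsatisfiable, so it must be V.
That leaves exactly one tagging: P V P P A P V.
Check: rule 1 ✓; rule 2 ✓; rule 3 ✓; rule 4 ✓.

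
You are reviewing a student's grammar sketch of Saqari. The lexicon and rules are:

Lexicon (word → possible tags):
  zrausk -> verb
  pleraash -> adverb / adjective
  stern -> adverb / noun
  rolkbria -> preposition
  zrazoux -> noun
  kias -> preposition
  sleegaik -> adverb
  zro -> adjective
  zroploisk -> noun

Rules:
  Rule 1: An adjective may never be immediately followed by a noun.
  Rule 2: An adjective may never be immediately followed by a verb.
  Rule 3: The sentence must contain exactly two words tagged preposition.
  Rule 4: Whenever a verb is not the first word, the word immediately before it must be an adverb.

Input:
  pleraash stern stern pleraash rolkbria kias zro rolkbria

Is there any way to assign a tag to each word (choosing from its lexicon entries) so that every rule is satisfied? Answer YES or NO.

NO

Candidates per position — 1:pleraash {adverb,adjective}; 2:stern {adverb,noun}; 3:stern {adverb,noun}; 4:pleraash {adverb,adjective}; 5:rolkbria {preposition}; 6:kias {preposition}; 7:zro {adjective}; 8:rolkbria {preposition}.
Rule 3 cannot be satisfied by any choice of tags from the lexicon.
So there is no consistent tagging.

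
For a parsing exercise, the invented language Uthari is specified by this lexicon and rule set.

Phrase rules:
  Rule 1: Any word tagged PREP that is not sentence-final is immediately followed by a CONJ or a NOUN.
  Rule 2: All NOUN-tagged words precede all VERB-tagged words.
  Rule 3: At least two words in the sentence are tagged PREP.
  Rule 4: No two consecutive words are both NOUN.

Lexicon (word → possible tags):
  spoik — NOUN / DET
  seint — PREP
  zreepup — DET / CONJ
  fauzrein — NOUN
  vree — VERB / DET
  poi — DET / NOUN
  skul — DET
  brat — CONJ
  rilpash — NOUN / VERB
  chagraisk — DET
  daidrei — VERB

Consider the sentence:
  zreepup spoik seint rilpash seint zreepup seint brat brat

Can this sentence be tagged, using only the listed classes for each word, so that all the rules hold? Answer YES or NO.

YES

Candidates per position — 1:zreepup {DET,CONJ}; 2:spoik {NOUN,DET}; 3:seint {PREP}; 4:rilpash {NOUN,VERB}; 5:seint {PREP}; 6:zreepup {DET,CONJ}; 7:seint {PREP}; 8:brat {CONJ}; 9:brat {CONJ}.
One satisfying assignment: CONJ NOUN PREP NOUN PREP CONJ PREP CONJ CONJ.
Rule-by-rule: rule 1 holds; rule 2 holds; rule 3 holds; rule 4 holds.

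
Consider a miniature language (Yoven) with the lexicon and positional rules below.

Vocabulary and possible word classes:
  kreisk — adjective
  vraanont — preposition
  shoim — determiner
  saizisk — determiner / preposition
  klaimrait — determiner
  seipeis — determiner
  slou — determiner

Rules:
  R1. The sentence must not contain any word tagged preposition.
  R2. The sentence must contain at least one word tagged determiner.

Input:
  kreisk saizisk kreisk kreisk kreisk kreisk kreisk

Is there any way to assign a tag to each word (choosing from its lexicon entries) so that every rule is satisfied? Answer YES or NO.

Candidates per position — 1:kreisk {adjective}; 2:saizisk {determiner,preposition}; 3:kreisk {adjective}; 4:kreisk {adjective}; 5:kreisk {adjective}; 6:kreisk {adjective}; 7:kreisk {adjective}.
One satisfying assignment: adjective determiner adjective adjective adjective adjective adjective.
Check: rule 1 satisfied; rule 2 satisfied.

YES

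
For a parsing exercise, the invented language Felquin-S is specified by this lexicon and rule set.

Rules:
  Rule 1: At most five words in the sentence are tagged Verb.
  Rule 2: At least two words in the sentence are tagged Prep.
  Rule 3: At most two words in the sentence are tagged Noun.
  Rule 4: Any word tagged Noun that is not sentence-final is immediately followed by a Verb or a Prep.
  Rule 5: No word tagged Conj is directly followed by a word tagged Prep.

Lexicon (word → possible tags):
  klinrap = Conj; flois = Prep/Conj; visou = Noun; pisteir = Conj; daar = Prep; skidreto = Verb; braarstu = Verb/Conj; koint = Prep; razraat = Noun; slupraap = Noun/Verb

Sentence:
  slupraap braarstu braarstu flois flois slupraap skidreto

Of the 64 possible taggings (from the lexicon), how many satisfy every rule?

Candidates per position — 1:slupraap {Noun,Verb}; 2:braarstu {Verb,Conj}; 3:braarstu {Verb,Conj}; 4:flois {Prep,Conj}; 5:flois {Prep,Conj}; 6:slupraap {Noun,Verb}; 7:skidreto {Verb}.
There are 64 candidate sequences in total.
Checking each against the rules leaves 6 sequences.
Count = 6.

6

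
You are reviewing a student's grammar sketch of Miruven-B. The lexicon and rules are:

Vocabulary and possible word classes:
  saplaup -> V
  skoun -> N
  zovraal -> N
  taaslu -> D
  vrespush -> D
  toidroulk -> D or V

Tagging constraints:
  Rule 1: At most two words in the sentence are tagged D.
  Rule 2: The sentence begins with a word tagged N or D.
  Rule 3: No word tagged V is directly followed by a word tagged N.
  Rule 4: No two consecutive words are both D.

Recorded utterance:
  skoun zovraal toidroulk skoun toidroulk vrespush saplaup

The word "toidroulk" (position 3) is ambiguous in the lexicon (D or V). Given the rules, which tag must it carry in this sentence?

D

Candidates per position — 1:skoun {N}; 2:zovraal {N}; 3:toidroulk {D,V}; 4:skoun {N}; 5:toidroulk {D,V}; 6:vrespush {D}; 7:saplaup {V}.
If word 3 were V, no tagging could satisfy rule 3; so word 3 is D.
If word 5 were D, no tagging could satisfy rule 1; so word 5 is V.
The unique satisfying tagging is: N N D N V D V.
Verifying each rule — rule 1 ✓; rule 2 ✓; rule 3 ✓; rule 4 ✓.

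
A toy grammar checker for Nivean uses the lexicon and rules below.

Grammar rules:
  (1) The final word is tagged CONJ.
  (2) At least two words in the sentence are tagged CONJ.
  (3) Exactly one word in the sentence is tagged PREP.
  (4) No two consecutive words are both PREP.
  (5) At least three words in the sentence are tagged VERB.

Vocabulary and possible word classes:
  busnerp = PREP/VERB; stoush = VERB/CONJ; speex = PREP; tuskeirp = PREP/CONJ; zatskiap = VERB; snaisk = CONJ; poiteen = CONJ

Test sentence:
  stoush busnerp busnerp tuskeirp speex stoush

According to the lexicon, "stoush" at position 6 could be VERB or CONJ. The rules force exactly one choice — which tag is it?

Candidates per position — 1:stoush {VERB,CONJ}; 2:busnerp {PREP,VERB}; 3:busnerp {PREP,VERB}; 4:tuskeirp {PREP,CONJ}; 5:speex {PREP}; 6:stoush {VERB,CONJ}.
At position 2, choosing PREP makes rule 3 impossible to satisfy; hence VERB.
At position 3, choosing PREP makes rule 3 impossible to satisfy; hence VERB.
At position 4, choosing PREP makes rule 3 impossible to satisfy; hence CONJ.
At position 6, choosing VERB makes rule 1 impossible to satisfy; hence CONJ.
At position 1, choosing CONJ makes rule 5 impossible to satisfy; hence VERB.
The only consistent sequence is: VERB VERB VERB CONJ PREP CONJ.
Verifying each rule — rule 1 holds; rule 2 holds; rule 3 holds; rule 4 holds; rule 5 holds.

CONJ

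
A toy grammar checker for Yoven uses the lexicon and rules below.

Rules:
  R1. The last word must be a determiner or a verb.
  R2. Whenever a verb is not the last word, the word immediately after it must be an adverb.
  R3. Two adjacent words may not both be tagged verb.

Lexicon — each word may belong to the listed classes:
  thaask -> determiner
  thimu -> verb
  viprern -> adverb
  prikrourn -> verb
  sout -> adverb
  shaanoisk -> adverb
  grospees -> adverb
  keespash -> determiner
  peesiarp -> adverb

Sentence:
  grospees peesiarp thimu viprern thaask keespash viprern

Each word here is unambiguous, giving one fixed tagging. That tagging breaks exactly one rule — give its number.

1

Fixed tagging: adverb adverb verb adverb determiner determiner adverb.
Checking each rule: R1 violated, R2 holds, R3 holds.
Only rule 1 fails.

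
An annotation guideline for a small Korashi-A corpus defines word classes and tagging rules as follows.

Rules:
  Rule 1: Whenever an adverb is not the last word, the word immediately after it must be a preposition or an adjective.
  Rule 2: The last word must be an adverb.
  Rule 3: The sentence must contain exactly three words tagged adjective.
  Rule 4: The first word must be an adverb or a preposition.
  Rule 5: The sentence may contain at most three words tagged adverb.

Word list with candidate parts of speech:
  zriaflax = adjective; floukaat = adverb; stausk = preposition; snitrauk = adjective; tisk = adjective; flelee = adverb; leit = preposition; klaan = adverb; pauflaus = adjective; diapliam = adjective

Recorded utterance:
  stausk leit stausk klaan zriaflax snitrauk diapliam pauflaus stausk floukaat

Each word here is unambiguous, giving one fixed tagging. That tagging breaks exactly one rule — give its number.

3

Fixed tagging: preposition preposition preposition adverb adjective adjective adjective adjective preposition adverb.
Rule check: R1 holds, R2 holds, R3 violated, R4 holds, R5 holds.
Only rule 3 fails.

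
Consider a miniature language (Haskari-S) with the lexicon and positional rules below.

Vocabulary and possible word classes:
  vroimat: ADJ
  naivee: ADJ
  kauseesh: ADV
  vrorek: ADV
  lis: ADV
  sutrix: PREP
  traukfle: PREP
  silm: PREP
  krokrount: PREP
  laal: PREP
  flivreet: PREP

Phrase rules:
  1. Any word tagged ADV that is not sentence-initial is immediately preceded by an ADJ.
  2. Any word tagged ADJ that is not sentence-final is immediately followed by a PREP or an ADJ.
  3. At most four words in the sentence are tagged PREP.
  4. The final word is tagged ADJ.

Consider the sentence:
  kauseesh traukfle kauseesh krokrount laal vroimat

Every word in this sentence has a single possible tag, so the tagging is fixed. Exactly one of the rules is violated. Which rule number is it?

1

Fixed tagging: ADV PREP ADV PREP PREP ADJ.
Applying the rules: R1 violated, R2 holds, R3 holds, R4 holds.
Only rule 1 fails.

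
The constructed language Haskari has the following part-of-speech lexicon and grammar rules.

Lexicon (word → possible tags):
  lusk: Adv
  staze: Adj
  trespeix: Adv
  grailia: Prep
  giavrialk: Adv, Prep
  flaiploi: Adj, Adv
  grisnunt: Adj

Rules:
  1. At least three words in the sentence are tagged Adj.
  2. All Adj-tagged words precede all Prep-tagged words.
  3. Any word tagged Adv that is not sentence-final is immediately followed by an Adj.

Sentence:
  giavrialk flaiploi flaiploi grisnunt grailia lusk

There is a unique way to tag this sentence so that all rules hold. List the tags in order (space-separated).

Candidates per position — 1:giavrialk {Adv,Prep}; 2:flaiploi {Adj,Adv}; 3:flaiploi {Adj,Adv}; 4:grisnunt {Adj}; 5:grailia {Prep}; 6:lusk {Adv}.
Position 1: Prep is ruled out by rule 2; that leaves Adv.
Position 2: Adv is ruled out by rule 1; that leaves Adj.
Position 3: Adv is ruled out by rule 1; that leaves Adj.
The unique satisfying tagging is: Adv Adj Adj Adj Prep Adv.
Checking: rule 1 ok; rule 2 ok; rule 3 ok.

Adv Adj Adj Adj Prep Adv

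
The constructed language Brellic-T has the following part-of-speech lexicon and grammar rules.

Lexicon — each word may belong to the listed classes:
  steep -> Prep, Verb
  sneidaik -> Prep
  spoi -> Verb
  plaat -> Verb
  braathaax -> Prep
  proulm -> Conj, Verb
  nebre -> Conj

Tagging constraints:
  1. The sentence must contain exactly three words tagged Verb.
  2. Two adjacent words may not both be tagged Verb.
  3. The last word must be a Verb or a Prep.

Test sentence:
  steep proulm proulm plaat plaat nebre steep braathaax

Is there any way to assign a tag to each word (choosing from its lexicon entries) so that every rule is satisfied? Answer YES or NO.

Candidates per position — 1:steep {Prep,Verb}; 2:proulm {Conj,Verb}; 3:proulm {Conj,Verb}; 4:plaat {Verb}; 5:plaat {Verb}; 6:nebre {Conj}; 7:steep {Prep,Verb}; 8:braathaax {Prep}.
Rule 2 cannot be satisfied by any choice of tags from the lexicon.
So there is no consistent tagging.

NO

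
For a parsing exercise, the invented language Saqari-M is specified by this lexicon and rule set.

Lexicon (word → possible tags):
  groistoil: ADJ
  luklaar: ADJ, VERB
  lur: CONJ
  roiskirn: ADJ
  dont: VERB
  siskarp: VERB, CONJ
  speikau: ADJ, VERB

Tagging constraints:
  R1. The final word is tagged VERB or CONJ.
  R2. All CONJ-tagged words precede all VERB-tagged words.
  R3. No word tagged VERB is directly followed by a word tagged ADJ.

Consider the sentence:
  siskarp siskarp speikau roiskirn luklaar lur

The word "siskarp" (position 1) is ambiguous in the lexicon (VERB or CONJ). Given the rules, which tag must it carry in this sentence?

Candidates per position — 1:siskarp {VERB,CONJ}; 2:siskarp {VERB,CONJ}; 3:speikau {ADJ,VERB}; 4:roiskirn {ADJ}; 5:luklaar {ADJ,VERB}; 6:lur {CONJ}.
If word 1 were VERB, no tagging could satisfy rule 2; so word 1 is CONJ.
If word 2 were VERB, no tagging could satisfy rule 2; so word 2 is CONJ.
If word 3 were VERB, no tagging could satisfy rule 2; so word 3 is ADJ.
If word 5 were VERB, no tagging could satisfy rule 2; so word 5 is ADJ.
That leaves exactly one tagging: CONJ CONJ ADJ ADJ ADJ CONJ.
Verifying each rule — rule 1 ✓; rule 2 ✓; rule 3 ✓.

CONJ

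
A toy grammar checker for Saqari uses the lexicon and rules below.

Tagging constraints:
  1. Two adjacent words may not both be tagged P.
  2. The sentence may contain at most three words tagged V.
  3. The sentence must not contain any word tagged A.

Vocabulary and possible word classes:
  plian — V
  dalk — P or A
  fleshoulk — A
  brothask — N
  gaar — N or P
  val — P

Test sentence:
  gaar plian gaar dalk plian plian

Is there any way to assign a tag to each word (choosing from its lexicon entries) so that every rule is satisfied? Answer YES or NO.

Candidates per position — 1:gaar {N,P}; 2:plian {V}; 3:gaar {N,P}; 4:dalk {P,A}; 5:plian {V}; 6:plian {V}.
One satisfying assignment: N V N P V V.
Checking: rule 1 ok; rule 2 ok; rule 3 ok.

YES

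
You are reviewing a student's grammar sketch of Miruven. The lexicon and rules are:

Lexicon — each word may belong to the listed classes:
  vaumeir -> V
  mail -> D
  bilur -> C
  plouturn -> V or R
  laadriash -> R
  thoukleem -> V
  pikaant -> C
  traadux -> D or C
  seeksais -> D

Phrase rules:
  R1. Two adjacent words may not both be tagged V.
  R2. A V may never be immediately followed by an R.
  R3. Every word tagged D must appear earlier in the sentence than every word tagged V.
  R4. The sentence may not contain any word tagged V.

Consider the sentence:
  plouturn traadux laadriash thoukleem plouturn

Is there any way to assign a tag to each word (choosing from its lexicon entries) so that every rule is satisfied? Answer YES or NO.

NO

Candidates per position — 1:plouturn {V,R}; 2:traadux {D,C}; 3:laadriash {R}; 4:thoukleem {V}; 5:plouturn {V,R}.
Rule 4 cannot be satisfied by any choice of tags from the lexicon.
So there is no consistent tagging.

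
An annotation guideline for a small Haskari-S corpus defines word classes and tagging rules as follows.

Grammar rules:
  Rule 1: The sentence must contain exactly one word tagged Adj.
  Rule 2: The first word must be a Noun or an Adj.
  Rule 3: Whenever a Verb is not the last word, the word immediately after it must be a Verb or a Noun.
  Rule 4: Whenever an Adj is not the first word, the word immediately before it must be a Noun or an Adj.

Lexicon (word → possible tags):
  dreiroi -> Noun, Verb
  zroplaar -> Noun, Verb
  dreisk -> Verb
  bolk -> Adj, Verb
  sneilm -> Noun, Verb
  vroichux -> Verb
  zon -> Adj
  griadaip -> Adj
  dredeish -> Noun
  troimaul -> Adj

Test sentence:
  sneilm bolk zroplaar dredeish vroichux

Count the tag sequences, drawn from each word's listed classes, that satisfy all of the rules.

2

Candidates per position — 1:sneilm {Noun,Verb}; 2:bolk {Adj,Verb}; 3:zroplaar {Noun,Verb}; 4:dredeish {Noun}; 5:vroichux {Verb}.
There are 8 candidate sequences in total.
The sequences that satisfy every rule: Noun Adj Noun Noun Verb; Noun Adj Verb Noun Verb.
Count = 2.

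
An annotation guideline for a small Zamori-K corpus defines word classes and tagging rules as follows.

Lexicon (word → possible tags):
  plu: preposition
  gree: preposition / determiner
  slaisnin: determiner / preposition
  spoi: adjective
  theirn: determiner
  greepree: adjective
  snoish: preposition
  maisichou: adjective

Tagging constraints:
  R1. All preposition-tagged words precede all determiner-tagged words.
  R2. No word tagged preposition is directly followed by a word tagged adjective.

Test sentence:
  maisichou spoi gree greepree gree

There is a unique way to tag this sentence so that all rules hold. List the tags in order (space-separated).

Candidates per position — 1:maisichou {adjective}; 2:spoi {adjective}; 3:gree {preposition,determiner}; 4:greepree {adjective}; 5:gree {preposition,determiner}.
Position 3: preposition is ruled out by rule 2; that leaves determiner.
Position 5: preposition is ruled out by rule 1; that leaves determiner.
So the tagging must be: adjective adjective determiner adjective determiner.
Verifying each rule — rule 1 ✓; rule 2 ✓.

adjective adjective determiner adjective determiner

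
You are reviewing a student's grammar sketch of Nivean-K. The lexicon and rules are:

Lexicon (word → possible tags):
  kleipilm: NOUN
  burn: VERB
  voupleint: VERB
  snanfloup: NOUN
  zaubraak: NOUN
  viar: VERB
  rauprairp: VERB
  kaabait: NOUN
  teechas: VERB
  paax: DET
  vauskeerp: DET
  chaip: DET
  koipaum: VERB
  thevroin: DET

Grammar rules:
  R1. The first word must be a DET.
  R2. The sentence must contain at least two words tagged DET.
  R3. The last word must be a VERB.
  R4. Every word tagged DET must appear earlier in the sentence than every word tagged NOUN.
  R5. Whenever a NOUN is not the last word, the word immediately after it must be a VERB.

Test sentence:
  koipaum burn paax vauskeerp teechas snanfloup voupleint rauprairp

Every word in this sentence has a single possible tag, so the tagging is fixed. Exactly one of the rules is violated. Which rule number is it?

1

Fixed tagging: VERB VERB DET DET VERB NOUN VERB VERB.
Applying the rules: R1 fails, R2 ok, R3 ok, R4 ok, R5 ok.
Only rule 1 fails.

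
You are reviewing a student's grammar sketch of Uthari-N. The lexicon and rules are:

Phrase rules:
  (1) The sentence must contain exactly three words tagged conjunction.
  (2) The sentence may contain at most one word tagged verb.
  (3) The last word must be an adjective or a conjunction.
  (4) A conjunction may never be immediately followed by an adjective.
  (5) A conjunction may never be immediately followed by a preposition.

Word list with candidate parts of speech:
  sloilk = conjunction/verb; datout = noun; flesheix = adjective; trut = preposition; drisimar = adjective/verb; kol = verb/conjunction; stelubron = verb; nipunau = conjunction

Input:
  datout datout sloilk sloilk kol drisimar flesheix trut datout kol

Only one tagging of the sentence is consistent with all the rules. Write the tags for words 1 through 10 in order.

Candidates per position — 1:datout {noun}; 2:datout {noun}; 3:sloilk {conjunction,verb}; 4:sloilk {conjunction,verb}; 5:kol {verb,conjunction}; 6:drisimar {adjective,verb}; 7:flesheix {adjective}; 8:trut {preposition}; 9:datout {noun}; 10:kol {verb,conjunction}.
Position 10: tagging it verb would leave rule 3 unsatisfiable, so it must be conjunction.
The remaining ambiguous positions (3, 4, 5, 6) are resolved jointly — only one combination satisfies every rule.
The unique satisfying tagging is: noun noun conjunction conjunction verb adjective adjective preposition noun conjunction.
Verifying each rule — rule 1 holds; rule 2 holds; rule 3 holds; rule 4 holds; rule 5 holds.

noun noun conjunction conjunction verb adjective adjective preposition noun conjunction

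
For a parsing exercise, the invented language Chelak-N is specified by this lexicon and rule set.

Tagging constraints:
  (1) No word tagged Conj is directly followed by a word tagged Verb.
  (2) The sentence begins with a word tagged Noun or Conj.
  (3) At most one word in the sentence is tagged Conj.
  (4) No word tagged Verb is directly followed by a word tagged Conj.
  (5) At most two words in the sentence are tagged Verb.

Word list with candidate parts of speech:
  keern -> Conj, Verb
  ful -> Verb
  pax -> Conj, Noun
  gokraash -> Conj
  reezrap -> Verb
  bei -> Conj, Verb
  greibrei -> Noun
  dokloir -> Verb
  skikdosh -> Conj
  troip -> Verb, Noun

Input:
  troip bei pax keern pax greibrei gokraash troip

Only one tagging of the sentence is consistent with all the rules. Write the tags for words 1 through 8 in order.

Noun Verb Noun Verb Noun Noun Conj Noun

Candidates per position — 1:troip {Verb,Noun}; 2:bei {Conj,Verb}; 3:pax {Conj,Noun}; 4:keern {Conj,Verb}; 5:pax {Conj,Noun}; 6:greibrei {Noun}; 7:gokraash {Conj}; 8:troip {Verb,Noun}.
Word 1 cannot be Verb — rule 2 would then fail for every completion. It is Noun.
Word 2 cannot be Conj — rule 3 would then fail for every completion. It is Verb.
Word 3 cannot be Conj — rule 3 would then fail for every completion. It is Noun.
Word 4 cannot be Conj — rule 3 would then fail for every completion. It is Verb.
Word 5 cannot be Conj — rule 3 would then fail for every completion. It is Noun.
Word 8 cannot be Verb — rule 1 would then fail for every completion. It is Noun.
The only consistent sequence is: Noun Verb Noun Verb Noun Noun Conj Noun.
Verifying each rule — rule 1 ✓; rule 2 ✓; rule 3 ✓; rule 4 ✓; rule 5 ✓.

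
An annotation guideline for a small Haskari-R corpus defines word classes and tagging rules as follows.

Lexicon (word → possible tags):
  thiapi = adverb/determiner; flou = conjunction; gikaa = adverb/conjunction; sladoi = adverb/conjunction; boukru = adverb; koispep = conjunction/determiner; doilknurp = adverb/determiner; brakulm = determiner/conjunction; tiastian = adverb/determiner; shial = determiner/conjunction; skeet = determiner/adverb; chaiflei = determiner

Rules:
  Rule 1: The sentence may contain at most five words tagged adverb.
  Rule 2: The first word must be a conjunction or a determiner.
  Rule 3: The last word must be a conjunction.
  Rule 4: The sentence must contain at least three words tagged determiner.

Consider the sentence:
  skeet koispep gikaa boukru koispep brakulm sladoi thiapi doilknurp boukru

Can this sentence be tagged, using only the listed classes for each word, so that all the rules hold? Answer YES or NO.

Candidates per position — 1:skeet {determiner,adverb}; 2:koispep {conjunction,determiner}; 3:gikaa {adverb,conjunction}; 4:boukru {adverb}; 5:koispep {conjunction,determiner}; 6:brakulm {determiner,conjunction}; 7:sladoi {adverb,conjunction}; 8:thiapi {adverb,determiner}; 9:doilknurp {adverb,determiner}; 10:boukru {adverb}.
Rule 3 cannot be satisfied by any choice of tags from the lexicon.
So there is no consistent tagging.

NO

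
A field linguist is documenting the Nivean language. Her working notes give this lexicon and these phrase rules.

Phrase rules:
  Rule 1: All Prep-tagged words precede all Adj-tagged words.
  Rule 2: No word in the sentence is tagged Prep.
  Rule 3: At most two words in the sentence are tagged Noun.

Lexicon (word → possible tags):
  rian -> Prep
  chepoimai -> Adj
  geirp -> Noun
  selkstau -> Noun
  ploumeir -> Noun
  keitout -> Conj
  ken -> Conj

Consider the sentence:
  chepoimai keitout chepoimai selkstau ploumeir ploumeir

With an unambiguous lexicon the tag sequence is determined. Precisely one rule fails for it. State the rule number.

Fixed tagging: Adj Conj Adj Noun Noun Noun.
Rule check: R1 holds, R2 holds, R3 violated.
Only rule 3 fails.

3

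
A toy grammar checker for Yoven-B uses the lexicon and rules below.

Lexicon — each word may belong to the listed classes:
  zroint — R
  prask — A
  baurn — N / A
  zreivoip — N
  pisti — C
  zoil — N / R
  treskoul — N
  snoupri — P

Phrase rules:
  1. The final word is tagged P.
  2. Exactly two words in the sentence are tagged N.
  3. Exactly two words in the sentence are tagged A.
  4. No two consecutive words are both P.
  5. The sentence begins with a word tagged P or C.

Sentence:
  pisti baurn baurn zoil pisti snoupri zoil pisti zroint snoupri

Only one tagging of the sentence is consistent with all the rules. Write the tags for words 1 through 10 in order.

Candidates per position — 1:pisti {C}; 2:baurn {N,A}; 3:baurn {N,A}; 4:zoil {N,R}; 5:pisti {C}; 6:snoupri {P}; 7:zoil {N,R}; 8:pisti {C}; 9:zroint {R}; 10:snoupri {P}.
Word 2 cannot be N — rule 3 would then fail for every completion. It is A.
Word 3 cannot be N — rule 3 would then fail for every completion. It is A.
Word 4 cannot be R — rule 2 would then fail for every completion. It is N.
Word 7 cannot be R — rule 2 would then fail for every completion. It is N.
So the tagging must be: C A A N C P N C R P.
Checking: rule 1 ok; rule 2 ok; rule 3 ok; rule 4 ok; rule 5 ok.

C A A N C P N C R P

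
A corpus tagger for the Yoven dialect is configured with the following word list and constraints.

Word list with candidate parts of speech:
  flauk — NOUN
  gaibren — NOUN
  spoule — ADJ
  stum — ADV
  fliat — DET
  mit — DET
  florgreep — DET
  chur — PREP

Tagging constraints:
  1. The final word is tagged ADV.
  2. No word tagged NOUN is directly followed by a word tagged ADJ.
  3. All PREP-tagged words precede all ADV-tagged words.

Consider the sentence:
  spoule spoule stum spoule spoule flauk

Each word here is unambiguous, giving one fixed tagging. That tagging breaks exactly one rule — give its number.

1

Fixed tagging: ADJ ADJ ADV ADJ ADJ NOUN.
Checking each rule: R1 fail, R2 pass, R3 pass.
Only rule 1 fails.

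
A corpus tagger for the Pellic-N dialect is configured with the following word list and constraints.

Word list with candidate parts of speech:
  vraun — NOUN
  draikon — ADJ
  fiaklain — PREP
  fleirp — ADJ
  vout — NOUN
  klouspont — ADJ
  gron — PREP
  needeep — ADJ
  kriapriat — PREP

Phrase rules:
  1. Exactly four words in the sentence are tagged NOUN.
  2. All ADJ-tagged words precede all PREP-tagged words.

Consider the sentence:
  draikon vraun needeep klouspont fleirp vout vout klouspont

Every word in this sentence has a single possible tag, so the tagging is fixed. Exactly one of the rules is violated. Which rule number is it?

1

Fixed tagging: ADJ NOUN ADJ ADJ ADJ NOUN NOUN ADJ.
Applying the rules: R1 fail, R2 pass.
Only rule 1 fails.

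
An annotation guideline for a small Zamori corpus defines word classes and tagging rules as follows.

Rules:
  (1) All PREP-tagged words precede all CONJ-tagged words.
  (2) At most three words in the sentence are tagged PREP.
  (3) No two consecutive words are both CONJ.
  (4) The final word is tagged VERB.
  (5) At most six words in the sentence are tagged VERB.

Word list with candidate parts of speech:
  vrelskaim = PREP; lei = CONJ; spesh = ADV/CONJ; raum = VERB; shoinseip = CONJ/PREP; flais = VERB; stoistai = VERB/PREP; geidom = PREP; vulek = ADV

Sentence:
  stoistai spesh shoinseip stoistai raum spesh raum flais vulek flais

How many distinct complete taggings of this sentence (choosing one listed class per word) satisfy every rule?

Candidates per position — 1:stoistai {VERB,PREP}; 2:spesh {ADV,CONJ}; 3:shoinseip {CONJ,PREP}; 4:stoistai {VERB,PREP}; 5:raum {VERB}; 6:spesh {ADV,CONJ}; 7:raum {VERB}; 8:flais {VERB}; 9:vulek {ADV}; 10:flais {VERB}.
There are 32 candidate sequences in total.
Checking each against the rules leaves 12 sequences.
Count = 12.

12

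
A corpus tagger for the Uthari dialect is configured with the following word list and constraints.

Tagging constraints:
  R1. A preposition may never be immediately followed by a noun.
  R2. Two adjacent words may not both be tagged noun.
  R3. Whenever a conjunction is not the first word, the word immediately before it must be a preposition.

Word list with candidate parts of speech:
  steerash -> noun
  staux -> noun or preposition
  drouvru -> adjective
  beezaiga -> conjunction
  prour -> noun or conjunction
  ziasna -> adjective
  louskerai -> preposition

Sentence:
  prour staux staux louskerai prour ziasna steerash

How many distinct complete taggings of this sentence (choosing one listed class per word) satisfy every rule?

3

Candidates per position — 1:prour {noun,conjunction}; 2:staux {noun,preposition}; 3:staux {noun,preposition}; 4:louskerai {preposition}; 5:prour {noun,conjunction}; 6:ziasna {adjective}; 7:steerash {noun}.
There are 16 candidate sequences in total.
The sequences that satisfy every rule: noun preposition preposition preposition conjunction adjective noun; conjunction noun preposition preposition conjunction adjective noun; conjunction preposition preposition preposition conjunction adjective noun.
Count = 3.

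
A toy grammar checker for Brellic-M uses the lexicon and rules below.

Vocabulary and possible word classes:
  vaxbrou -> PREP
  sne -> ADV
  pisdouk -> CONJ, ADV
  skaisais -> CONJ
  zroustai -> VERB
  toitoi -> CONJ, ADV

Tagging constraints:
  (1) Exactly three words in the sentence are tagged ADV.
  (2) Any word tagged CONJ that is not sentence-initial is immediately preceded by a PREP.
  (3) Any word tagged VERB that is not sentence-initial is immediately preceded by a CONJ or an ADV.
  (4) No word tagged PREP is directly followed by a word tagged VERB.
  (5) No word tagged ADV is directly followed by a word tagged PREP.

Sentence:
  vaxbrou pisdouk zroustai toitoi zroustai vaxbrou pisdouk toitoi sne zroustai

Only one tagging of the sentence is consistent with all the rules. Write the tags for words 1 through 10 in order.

Candidates per position — 1:vaxbrou {PREP}; 2:pisdouk {CONJ,ADV}; 3:zroustai {VERB}; 4:toitoi {CONJ,ADV}; 5:zroustai {VERB}; 6:vaxbrou {PREP}; 7:pisdouk {CONJ,ADV}; 8:toitoi {CONJ,ADV}; 9:sne {ADV}; 10:zroustai {VERB}.
If word 4 were CONJ, no tagging could satisfy rule 2; so word 4 is ADV.
If word 8 were CONJ, no tagging could satisfy rule 2; so word 8 is ADV.
If word 2 were ADV, no tagging could satisfy rule 1; so word 2 is CONJ.
If word 7 were ADV, no tagging could satisfy rule 1; so word 7 is CONJ.
That leaves exactly one tagging: PREP CONJ VERB ADV VERB PREP CONJ ADV ADV VERB.
Verifying each rule — rule 1 ok; rule 2 ok; rule 3 ok; rule 4 ok; rule 5 ok.

PREP CONJ VERB ADV VERB PREP CONJ ADV ADV VERB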